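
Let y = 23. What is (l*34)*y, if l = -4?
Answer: -3128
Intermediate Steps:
(l*34)*y = -4*34*23 = -136*23 = -3128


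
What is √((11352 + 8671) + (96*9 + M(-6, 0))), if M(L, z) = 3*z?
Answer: √20887 ≈ 144.52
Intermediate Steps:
√((11352 + 8671) + (96*9 + M(-6, 0))) = √((11352 + 8671) + (96*9 + 3*0)) = √(20023 + (864 + 0)) = √(20023 + 864) = √20887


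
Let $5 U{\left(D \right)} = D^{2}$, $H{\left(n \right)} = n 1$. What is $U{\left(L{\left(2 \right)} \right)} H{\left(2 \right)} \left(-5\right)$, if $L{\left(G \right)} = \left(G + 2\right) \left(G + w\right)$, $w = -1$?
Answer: $-32$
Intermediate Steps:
$H{\left(n \right)} = n$
$L{\left(G \right)} = \left(-1 + G\right) \left(2 + G\right)$ ($L{\left(G \right)} = \left(G + 2\right) \left(G - 1\right) = \left(2 + G\right) \left(-1 + G\right) = \left(-1 + G\right) \left(2 + G\right)$)
$U{\left(D \right)} = \frac{D^{2}}{5}$
$U{\left(L{\left(2 \right)} \right)} H{\left(2 \right)} \left(-5\right) = \frac{\left(-2 + 2 + 2^{2}\right)^{2}}{5} \cdot 2 \left(-5\right) = \frac{\left(-2 + 2 + 4\right)^{2}}{5} \cdot 2 \left(-5\right) = \frac{4^{2}}{5} \cdot 2 \left(-5\right) = \frac{1}{5} \cdot 16 \cdot 2 \left(-5\right) = \frac{16}{5} \cdot 2 \left(-5\right) = \frac{32}{5} \left(-5\right) = -32$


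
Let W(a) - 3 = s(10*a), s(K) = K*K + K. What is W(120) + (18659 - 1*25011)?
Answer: 1434851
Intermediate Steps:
s(K) = K + K**2 (s(K) = K**2 + K = K + K**2)
W(a) = 3 + 10*a*(1 + 10*a) (W(a) = 3 + (10*a)*(1 + 10*a) = 3 + 10*a*(1 + 10*a))
W(120) + (18659 - 1*25011) = (3 + 10*120*(1 + 10*120)) + (18659 - 1*25011) = (3 + 10*120*(1 + 1200)) + (18659 - 25011) = (3 + 10*120*1201) - 6352 = (3 + 1441200) - 6352 = 1441203 - 6352 = 1434851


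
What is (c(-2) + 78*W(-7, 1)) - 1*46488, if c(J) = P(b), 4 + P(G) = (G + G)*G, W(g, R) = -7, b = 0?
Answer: -47038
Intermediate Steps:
P(G) = -4 + 2*G² (P(G) = -4 + (G + G)*G = -4 + (2*G)*G = -4 + 2*G²)
c(J) = -4 (c(J) = -4 + 2*0² = -4 + 2*0 = -4 + 0 = -4)
(c(-2) + 78*W(-7, 1)) - 1*46488 = (-4 + 78*(-7)) - 1*46488 = (-4 - 546) - 46488 = -550 - 46488 = -47038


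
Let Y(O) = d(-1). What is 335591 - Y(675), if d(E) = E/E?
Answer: 335590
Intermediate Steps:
d(E) = 1
Y(O) = 1
335591 - Y(675) = 335591 - 1*1 = 335591 - 1 = 335590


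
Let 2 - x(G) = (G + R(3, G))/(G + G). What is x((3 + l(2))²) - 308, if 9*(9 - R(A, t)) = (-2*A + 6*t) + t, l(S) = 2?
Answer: -137837/450 ≈ -306.30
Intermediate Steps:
R(A, t) = 9 - 7*t/9 + 2*A/9 (R(A, t) = 9 - ((-2*A + 6*t) + t)/9 = 9 - (-2*A + 7*t)/9 = 9 + (-7*t/9 + 2*A/9) = 9 - 7*t/9 + 2*A/9)
x(G) = 2 - (29/3 + 2*G/9)/(2*G) (x(G) = 2 - (G + (9 - 7*G/9 + (2/9)*3))/(G + G) = 2 - (G + (9 - 7*G/9 + ⅔))/(2*G) = 2 - (G + (29/3 - 7*G/9))*1/(2*G) = 2 - (29/3 + 2*G/9)*1/(2*G) = 2 - (29/3 + 2*G/9)/(2*G))
x((3 + l(2))²) - 308 = (-87 + 34*(3 + 2)²)/(18*((3 + 2)²)) - 308 = (-87 + 34*5²)/(18*(5²)) - 308 = (1/18)*(-87 + 34*25)/25 - 308 = (1/18)*(1/25)*(-87 + 850) - 308 = (1/18)*(1/25)*763 - 308 = 763/450 - 308 = -137837/450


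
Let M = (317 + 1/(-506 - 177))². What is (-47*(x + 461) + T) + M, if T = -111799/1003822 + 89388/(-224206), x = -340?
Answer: 4976525827745233104477/52494687155154674 ≈ 94801.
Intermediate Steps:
T = -57397823765/112531457666 (T = -111799*1/1003822 + 89388*(-1/224206) = -111799/1003822 - 44694/112103 = -57397823765/112531457666 ≈ -0.51006)
M = 46876580100/466489 (M = (317 + 1/(-683))² = (317 - 1/683)² = (216510/683)² = 46876580100/466489 ≈ 1.0049e+5)
(-47*(x + 461) + T) + M = (-47*(-340 + 461) - 57397823765/112531457666) + 46876580100/466489 = (-47*121 - 57397823765/112531457666) + 46876580100/466489 = (-5687 - 57397823765/112531457666) + 46876580100/466489 = -640023797570307/112531457666 + 46876580100/466489 = 4976525827745233104477/52494687155154674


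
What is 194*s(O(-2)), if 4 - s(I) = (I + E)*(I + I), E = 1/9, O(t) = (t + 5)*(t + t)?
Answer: -163736/3 ≈ -54579.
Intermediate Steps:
O(t) = 2*t*(5 + t) (O(t) = (5 + t)*(2*t) = 2*t*(5 + t))
E = 1/9 (E = 1*(1/9) = 1/9 ≈ 0.11111)
s(I) = 4 - 2*I*(1/9 + I) (s(I) = 4 - (I + 1/9)*(I + I) = 4 - (1/9 + I)*2*I = 4 - 2*I*(1/9 + I))
194*s(O(-2)) = 194*(4 - 2*16*(5 - 2)**2 - 4*(-2)*(5 - 2)/9) = 194*(4 - 2*(2*(-2)*3)**2 - 4*(-2)*3/9) = 194*(4 - 2*(-12)**2 - 2/9*(-12)) = 194*(4 - 2*144 + 8/3) = 194*(4 - 288 + 8/3) = 194*(-844/3) = -163736/3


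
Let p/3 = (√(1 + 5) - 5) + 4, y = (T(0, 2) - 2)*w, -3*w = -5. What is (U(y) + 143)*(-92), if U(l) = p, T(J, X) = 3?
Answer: -12880 - 276*√6 ≈ -13556.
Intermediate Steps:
w = 5/3 (w = -⅓*(-5) = 5/3 ≈ 1.6667)
y = 5/3 (y = (3 - 2)*(5/3) = 1*(5/3) = 5/3 ≈ 1.6667)
p = -3 + 3*√6 (p = 3*((√(1 + 5) - 5) + 4) = 3*((√6 - 5) + 4) = 3*((-5 + √6) + 4) = 3*(-1 + √6) = -3 + 3*√6 ≈ 4.3485)
U(l) = -3 + 3*√6
(U(y) + 143)*(-92) = ((-3 + 3*√6) + 143)*(-92) = (140 + 3*√6)*(-92) = -12880 - 276*√6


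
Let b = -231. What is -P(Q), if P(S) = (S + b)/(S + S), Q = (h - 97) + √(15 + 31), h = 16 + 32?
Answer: -2279/785 - 77*√46/1570 ≈ -3.2358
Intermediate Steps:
h = 48
Q = -49 + √46 (Q = (48 - 97) + √(15 + 31) = -49 + √46 ≈ -42.218)
P(S) = (-231 + S)/(2*S) (P(S) = (S - 231)/(S + S) = (-231 + S)/((2*S)) = (-231 + S)*(1/(2*S)) = (-231 + S)/(2*S))
-P(Q) = -(-231 + (-49 + √46))/(2*(-49 + √46)) = -(-280 + √46)/(2*(-49 + √46))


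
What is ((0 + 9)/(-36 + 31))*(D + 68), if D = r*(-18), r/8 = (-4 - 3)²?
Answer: 62892/5 ≈ 12578.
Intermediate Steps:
r = 392 (r = 8*(-4 - 3)² = 8*(-7)² = 8*49 = 392)
D = -7056 (D = 392*(-18) = -7056)
((0 + 9)/(-36 + 31))*(D + 68) = ((0 + 9)/(-36 + 31))*(-7056 + 68) = (9/(-5))*(-6988) = (9*(-⅕))*(-6988) = -9/5*(-6988) = 62892/5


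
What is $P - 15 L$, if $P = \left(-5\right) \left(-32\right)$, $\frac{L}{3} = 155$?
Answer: $-6815$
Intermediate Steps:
$L = 465$ ($L = 3 \cdot 155 = 465$)
$P = 160$
$P - 15 L = 160 - 6975 = -6815$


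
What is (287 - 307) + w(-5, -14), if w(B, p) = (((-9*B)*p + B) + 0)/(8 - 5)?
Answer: -695/3 ≈ -231.67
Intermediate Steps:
w(B, p) = B/3 - 3*B*p (w(B, p) = ((-9*B*p + B) + 0)/3 = ((B - 9*B*p) + 0)*(⅓) = (B - 9*B*p)*(⅓) = B/3 - 3*B*p)
(287 - 307) + w(-5, -14) = (287 - 307) + (⅓)*(-5)*(1 - 9*(-14)) = -20 + (⅓)*(-5)*(1 + 126) = -20 + (⅓)*(-5)*127 = -20 - 635/3 = -695/3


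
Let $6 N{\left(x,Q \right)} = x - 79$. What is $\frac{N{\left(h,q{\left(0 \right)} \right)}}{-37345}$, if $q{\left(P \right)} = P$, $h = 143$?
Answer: $- \frac{32}{112035} \approx -0.00028562$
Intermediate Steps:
$N{\left(x,Q \right)} = - \frac{79}{6} + \frac{x}{6}$ ($N{\left(x,Q \right)} = \frac{x - 79}{6} = \frac{-79 + x}{6} = - \frac{79}{6} + \frac{x}{6}$)
$\frac{N{\left(h,q{\left(0 \right)} \right)}}{-37345} = \frac{- \frac{79}{6} + \frac{1}{6} \cdot 143}{-37345} = \left(- \frac{79}{6} + \frac{143}{6}\right) \left(- \frac{1}{37345}\right) = \frac{32}{3} \left(- \frac{1}{37345}\right) = - \frac{32}{112035}$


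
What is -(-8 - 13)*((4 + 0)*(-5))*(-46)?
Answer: 19320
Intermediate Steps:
-(-8 - 13)*((4 + 0)*(-5))*(-46) = -(-84*(-5))*(-46) = -(-21*(-20))*(-46) = -420*(-46) = -1*(-19320) = 19320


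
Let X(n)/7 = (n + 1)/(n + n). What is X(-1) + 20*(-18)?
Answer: -360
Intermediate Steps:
X(n) = 7*(1 + n)/(2*n) (X(n) = 7*((n + 1)/(n + n)) = 7*((1 + n)/((2*n))) = 7*((1 + n)*(1/(2*n))) = 7*((1 + n)/(2*n)) = 7*(1 + n)/(2*n))
X(-1) + 20*(-18) = (7/2)*(1 - 1)/(-1) + 20*(-18) = (7/2)*(-1)*0 - 360 = 0 - 360 = -360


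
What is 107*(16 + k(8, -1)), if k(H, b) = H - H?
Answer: 1712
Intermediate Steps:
k(H, b) = 0
107*(16 + k(8, -1)) = 107*(16 + 0) = 107*16 = 1712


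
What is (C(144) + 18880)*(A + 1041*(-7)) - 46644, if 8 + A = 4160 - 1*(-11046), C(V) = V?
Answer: 150452220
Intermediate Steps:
A = 15198 (A = -8 + (4160 - 1*(-11046)) = -8 + (4160 + 11046) = -8 + 15206 = 15198)
(C(144) + 18880)*(A + 1041*(-7)) - 46644 = (144 + 18880)*(15198 + 1041*(-7)) - 46644 = 19024*(15198 - 7287) - 46644 = 19024*7911 - 46644 = 150498864 - 46644 = 150452220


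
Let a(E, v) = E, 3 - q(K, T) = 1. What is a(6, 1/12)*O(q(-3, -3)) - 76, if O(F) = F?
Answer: -64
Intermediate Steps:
q(K, T) = 2 (q(K, T) = 3 - 1*1 = 3 - 1 = 2)
a(6, 1/12)*O(q(-3, -3)) - 76 = 6*2 - 76 = 12 - 76 = -64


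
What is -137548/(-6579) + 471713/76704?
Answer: 267723169/9894816 ≈ 27.057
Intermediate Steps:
-137548/(-6579) + 471713/76704 = -137548*(-1/6579) + 471713*(1/76704) = 137548/6579 + 471713/76704 = 267723169/9894816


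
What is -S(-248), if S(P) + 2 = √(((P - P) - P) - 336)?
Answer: 2 - 2*I*√22 ≈ 2.0 - 9.3808*I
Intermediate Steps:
S(P) = -2 + √(-336 - P) (S(P) = -2 + √(((P - P) - P) - 336) = -2 + √((0 - P) - 336) = -2 + √(-P - 336) = -2 + √(-336 - P))
-S(-248) = -(-2 + √(-336 - 1*(-248))) = -(-2 + √(-336 + 248)) = -(-2 + √(-88)) = -(-2 + 2*I*√22) = 2 - 2*I*√22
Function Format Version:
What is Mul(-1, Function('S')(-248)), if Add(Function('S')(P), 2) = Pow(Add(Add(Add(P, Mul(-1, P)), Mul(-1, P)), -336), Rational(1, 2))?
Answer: Add(2, Mul(-2, I, Pow(22, Rational(1, 2)))) ≈ Add(2.0000, Mul(-9.3808, I))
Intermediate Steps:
Function('S')(P) = Add(-2, Pow(Add(-336, Mul(-1, P)), Rational(1, 2))) (Function('S')(P) = Add(-2, Pow(Add(Add(Add(P, Mul(-1, P)), Mul(-1, P)), -336), Rational(1, 2))) = Add(-2, Pow(Add(Add(0, Mul(-1, P)), -336), Rational(1, 2))) = Add(-2, Pow(Add(Mul(-1, P), -336), Rational(1, 2))) = Add(-2, Pow(Add(-336, Mul(-1, P)), Rational(1, 2))))
Mul(-1, Function('S')(-248)) = Mul(-1, Add(-2, Pow(Add(-336, Mul(-1, -248)), Rational(1, 2)))) = Mul(-1, Add(-2, Pow(Add(-336, 248), Rational(1, 2)))) = Mul(-1, Add(-2, Pow(-88, Rational(1, 2)))) = Mul(-1, Add(-2, Mul(2, I, Pow(22, Rational(1, 2))))) = Add(2, Mul(-2, I, Pow(22, Rational(1, 2))))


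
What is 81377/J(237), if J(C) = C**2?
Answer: 81377/56169 ≈ 1.4488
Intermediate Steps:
81377/J(237) = 81377/(237**2) = 81377/56169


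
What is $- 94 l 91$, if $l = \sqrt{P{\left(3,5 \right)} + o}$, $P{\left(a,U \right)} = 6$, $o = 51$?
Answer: $- 8554 \sqrt{57} \approx -64581.0$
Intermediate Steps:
$l = \sqrt{57}$ ($l = \sqrt{6 + 51} = \sqrt{57} \approx 7.5498$)
$- 94 l 91 = - 94 \sqrt{57} \cdot 91 = - 8554 \sqrt{57}$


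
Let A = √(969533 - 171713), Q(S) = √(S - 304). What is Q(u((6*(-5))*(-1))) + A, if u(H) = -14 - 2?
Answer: 2*√199455 + 8*I*√5 ≈ 893.21 + 17.889*I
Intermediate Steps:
u(H) = -16
Q(S) = √(-304 + S)
A = 2*√199455 (A = √797820 = 2*√199455 ≈ 893.21)
Q(u((6*(-5))*(-1))) + A = √(-304 - 16) + 2*√199455 = √(-320) + 2*√199455 = 8*I*√5 + 2*√199455 = 2*√199455 + 8*I*√5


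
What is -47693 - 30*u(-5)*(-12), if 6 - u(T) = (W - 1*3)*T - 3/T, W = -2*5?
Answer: -69149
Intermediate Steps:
W = -10
u(T) = 6 + 3/T + 13*T (u(T) = 6 - ((-10 - 1*3)*T - 3/T) = 6 - ((-10 - 3)*T - 3/T) = 6 - (-13*T - 3/T) = 6 + (3/T + 13*T) = 6 + 3/T + 13*T)
-47693 - 30*u(-5)*(-12) = -47693 - 30*(6 + 3/(-5) + 13*(-5))*(-12) = -47693 - 30*(6 + 3*(-1/5) - 65)*(-12) = -47693 - 30*(6 - 3/5 - 65)*(-12) = -47693 - 30*(-298/5)*(-12) = -47693 - (-1788)*(-12) = -47693 - 1*21456 = -47693 - 21456 = -69149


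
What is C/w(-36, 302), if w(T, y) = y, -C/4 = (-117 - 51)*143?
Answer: 48048/151 ≈ 318.20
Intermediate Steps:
C = 96096 (C = -4*(-117 - 51)*143 = -(-672)*143 = -4*(-24024) = 96096)
C/w(-36, 302) = 96096/302 = 96096*(1/302) = 48048/151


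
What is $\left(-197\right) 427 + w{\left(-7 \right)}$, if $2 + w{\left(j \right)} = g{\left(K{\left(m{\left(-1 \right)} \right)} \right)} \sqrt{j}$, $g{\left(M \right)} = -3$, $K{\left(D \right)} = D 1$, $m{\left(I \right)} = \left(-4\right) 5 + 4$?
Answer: $-84121 - 3 i \sqrt{7} \approx -84121.0 - 7.9373 i$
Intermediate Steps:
$m{\left(I \right)} = -16$ ($m{\left(I \right)} = -20 + 4 = -16$)
$K{\left(D \right)} = D$
$w{\left(j \right)} = -2 - 3 \sqrt{j}$
$\left(-197\right) 427 + w{\left(-7 \right)} = \left(-197\right) 427 - \left(2 + 3 \sqrt{-7}\right) = -84119 - \left(2 + 3 i \sqrt{7}\right) = -84121 - 3 i \sqrt{7}$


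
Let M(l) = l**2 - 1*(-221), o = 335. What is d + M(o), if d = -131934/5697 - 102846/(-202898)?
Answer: 21658543676501/192651651 ≈ 1.1242e+5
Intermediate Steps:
d = -4363871845/192651651 (d = -131934*1/5697 - 102846*(-1/202898) = -43978/1899 + 51423/101449 = -4363871845/192651651 ≈ -22.652)
M(l) = 221 + l**2 (M(l) = l**2 + 221 = 221 + l**2)
d + M(o) = -4363871845/192651651 + (221 + 335**2) = -4363871845/192651651 + (221 + 112225) = -4363871845/192651651 + 112446 = 21658543676501/192651651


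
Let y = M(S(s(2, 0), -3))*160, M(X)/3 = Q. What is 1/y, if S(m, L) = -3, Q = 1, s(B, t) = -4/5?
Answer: 1/480 ≈ 0.0020833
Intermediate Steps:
s(B, t) = -⅘ (s(B, t) = -4*⅕ = -⅘)
M(X) = 3 (M(X) = 3*1 = 3)
y = 480 (y = 3*160 = 480)
1/y = 1/480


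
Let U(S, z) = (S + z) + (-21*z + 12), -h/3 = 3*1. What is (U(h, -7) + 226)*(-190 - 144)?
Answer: -123246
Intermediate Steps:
h = -9 ≈ -9.0000
U(S, z) = 12 + S - 20*z (U(S, z) = (S + z) + (12 - 21*z) = 12 + S - 20*z)
(U(h, -7) + 226)*(-190 - 144) = ((12 - 9 - 20*(-7)) + 226)*(-190 - 144) = ((12 - 9 + 140) + 226)*(-334) = (143 + 226)*(-334) = 369*(-334) = -123246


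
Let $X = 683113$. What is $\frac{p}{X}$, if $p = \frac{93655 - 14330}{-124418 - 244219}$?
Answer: $- \frac{79325}{251820726981} \approx -3.1501 \cdot 10^{-7}$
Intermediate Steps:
$p = - \frac{79325}{368637}$ ($p = \frac{79325}{-368637} = 79325 \left(- \frac{1}{368637}\right) = - \frac{79325}{368637} \approx -0.21518$)
$\frac{p}{X} = - \frac{79325}{368637 \cdot 683113} = \left(- \frac{79325}{368637}\right) \frac{1}{683113} = - \frac{79325}{251820726981}$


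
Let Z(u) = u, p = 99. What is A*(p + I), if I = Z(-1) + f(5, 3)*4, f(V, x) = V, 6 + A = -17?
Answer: -2714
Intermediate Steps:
A = -23 (A = -6 - 17 = -23)
I = 19 (I = -1 + 5*4 = -1 + 20 = 19)
A*(p + I) = -23*(99 + 19) = -23*118 = -2714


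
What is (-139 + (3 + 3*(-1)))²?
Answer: 19321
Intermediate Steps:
(-139 + (3 + 3*(-1)))² = (-139 + (3 - 3))² = (-139 + 0)² = (-139)² = 19321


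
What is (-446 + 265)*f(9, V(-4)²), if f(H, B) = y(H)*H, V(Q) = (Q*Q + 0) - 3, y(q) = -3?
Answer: 4887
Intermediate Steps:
V(Q) = -3 + Q² (V(Q) = (Q² + 0) - 3 = Q² - 3 = -3 + Q²)
f(H, B) = -3*H
(-446 + 265)*f(9, V(-4)²) = (-446 + 265)*(-3*9) = -181*(-27) = 4887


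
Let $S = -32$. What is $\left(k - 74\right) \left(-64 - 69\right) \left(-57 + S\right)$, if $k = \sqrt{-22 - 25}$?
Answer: $-875938 + 11837 i \sqrt{47} \approx -8.7594 \cdot 10^{5} + 81150.0 i$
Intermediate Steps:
$k = i \sqrt{47}$ ($k = \sqrt{-47} = i \sqrt{47} \approx 6.8557 i$)
$\left(k - 74\right) \left(-64 - 69\right) \left(-57 + S\right) = \left(i \sqrt{47} - 74\right) \left(-64 - 69\right) \left(-57 - 32\right) = \left(-74 + i \sqrt{47}\right) \left(\left(-133\right) \left(-89\right)\right) = \left(-74 + i \sqrt{47}\right) 11837 = -875938 + 11837 i \sqrt{47}$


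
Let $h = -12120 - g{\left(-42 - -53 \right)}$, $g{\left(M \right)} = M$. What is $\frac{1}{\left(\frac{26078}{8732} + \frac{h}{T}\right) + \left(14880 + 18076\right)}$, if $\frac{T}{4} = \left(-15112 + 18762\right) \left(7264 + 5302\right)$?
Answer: $\frac{6788153200}{223730649138153} \approx 3.0341 \cdot 10^{-5}$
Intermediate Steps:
$h = -12131$ ($h = -12120 - \left(-42 - -53\right) = -12120 - \left(-42 + 53\right) = -12120 - 11 = -12131$)
$T = 183463600$ ($T = 4 \left(-15112 + 18762\right) \left(7264 + 5302\right) = 4 \cdot 3650 \cdot 12566 = 4 \cdot 45865900 = 183463600$)
$\frac{1}{\left(\frac{26078}{8732} + \frac{h}{T}\right) + \left(14880 + 18076\right)} = \frac{1}{\left(\frac{26078}{8732} - \frac{12131}{183463600}\right) + \left(14880 + 18076\right)} = \frac{1}{\left(26078 \cdot \frac{1}{8732} - \frac{12131}{183463600}\right) + 32956} = \frac{1}{\left(\frac{221}{74} - \frac{12131}{183463600}\right) + 32956} = \frac{1}{\frac{20272278953}{6788153200} + 32956} = \frac{1}{\frac{223730649138153}{6788153200}} = \frac{6788153200}{223730649138153}$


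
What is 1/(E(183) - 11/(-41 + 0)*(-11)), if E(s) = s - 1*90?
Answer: 41/3692 ≈ 0.011105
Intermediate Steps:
E(s) = -90 + s (E(s) = s - 90 = -90 + s)
1/(E(183) - 11/(-41 + 0)*(-11)) = 1/((-90 + 183) - 11/(-41 + 0)*(-11)) = 1/(93 - 11/(-41)*(-11)) = 1/(93 - 11*(-1/41)*(-11)) = 1/(93 + (11/41)*(-11)) = 1/(93 - 121/41) = 1/(3692/41) = 41/3692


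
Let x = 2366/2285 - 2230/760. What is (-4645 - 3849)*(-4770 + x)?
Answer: 3519437676933/86830 ≈ 4.0532e+7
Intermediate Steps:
x = -329739/173660 (x = 2366*(1/2285) - 2230*1/760 = 2366/2285 - 223/76 = -329739/173660 ≈ -1.8988)
(-4645 - 3849)*(-4770 + x) = (-4645 - 3849)*(-4770 - 329739/173660) = -8494*(-828687939/173660) = 3519437676933/86830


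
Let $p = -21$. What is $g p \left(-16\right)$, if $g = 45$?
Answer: $15120$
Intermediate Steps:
$g p \left(-16\right) = 45 \left(-21\right) \left(-16\right) = \left(-945\right) \left(-16\right) = 15120$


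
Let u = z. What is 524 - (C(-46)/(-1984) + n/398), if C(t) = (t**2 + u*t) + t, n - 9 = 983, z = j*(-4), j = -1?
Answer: 103137417/197408 ≈ 522.46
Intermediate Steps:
z = 4 (z = -1*(-4) = 4)
u = 4
n = 992 (n = 9 + 983 = 992)
C(t) = t**2 + 5*t (C(t) = (t**2 + 4*t) + t = t**2 + 5*t)
524 - (C(-46)/(-1984) + n/398) = 524 - (-46*(5 - 46)/(-1984) + 992/398) = 524 - (-46*(-41)*(-1/1984) + 992*(1/398)) = 524 - (1886*(-1/1984) + 496/199) = 524 - (-943/992 + 496/199) = 524 - 1*304375/197408 = 524 - 304375/197408 = 103137417/197408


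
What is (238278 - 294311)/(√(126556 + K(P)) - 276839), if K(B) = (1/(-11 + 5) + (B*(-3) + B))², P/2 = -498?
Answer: 558436308732/2758886566739 + 336198*√147382417/2758886566739 ≈ 0.20389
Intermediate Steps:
P = -996 (P = 2*(-498) = -996)
K(B) = (-⅙ - 2*B)² (K(B) = (1/(-6) + (-3*B + B))² = (-⅙ - 2*B)²)
(238278 - 294311)/(√(126556 + K(P)) - 276839) = (238278 - 294311)/(√(126556 + (1 + 12*(-996))²/36) - 276839) = -56033/(√(126556 + (1 - 11952)²/36) - 276839) = -56033/(√(126556 + (1/36)*(-11951)²) - 276839) = -56033/(√(126556 + (1/36)*142826401) - 276839) = -56033/(√(126556 + 142826401/36) - 276839) = -56033/(√(147382417/36) - 276839) = -56033/(√147382417/6 - 276839) = -56033/(-276839 + √147382417/6)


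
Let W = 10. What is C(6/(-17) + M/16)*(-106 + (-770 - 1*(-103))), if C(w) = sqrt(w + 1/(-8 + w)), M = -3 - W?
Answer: -773*I*sqrt(4069823885)/56508 ≈ -872.68*I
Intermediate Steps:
M = -13 (M = -3 - 1*10 = -3 - 10 = -13)
C(6/(-17) + M/16)*(-106 + (-770 - 1*(-103))) = sqrt((1 + (6/(-17) - 13/16)*(-8 + (6/(-17) - 13/16)))/(-8 + (6/(-17) - 13/16)))*(-106 + (-770 - 1*(-103))) = sqrt((1 + (6*(-1/17) - 13*1/16)*(-8 + (6*(-1/17) - 13*1/16)))/(-8 + (6*(-1/17) - 13*1/16)))*(-106 + (-770 + 103)) = sqrt((1 + (-6/17 - 13/16)*(-8 + (-6/17 - 13/16)))/(-8 + (-6/17 - 13/16)))*(-106 - 667) = sqrt((1 - 317*(-8 - 317/272)/272)/(-8 - 317/272))*(-773) = sqrt((1 - 317/272*(-2493/272))/(-2493/272))*(-773) = sqrt(-272*(1 + 790281/73984)/2493)*(-773) = sqrt(-272/2493*864265/73984)*(-773) = sqrt(-864265/678096)*(-773) = (I*sqrt(4069823885)/56508)*(-773) = -773*I*sqrt(4069823885)/56508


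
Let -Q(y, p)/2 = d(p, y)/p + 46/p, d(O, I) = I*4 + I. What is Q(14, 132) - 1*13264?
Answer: -437770/33 ≈ -13266.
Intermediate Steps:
d(O, I) = 5*I (d(O, I) = 4*I + I = 5*I)
Q(y, p) = -92/p - 10*y/p (Q(y, p) = -2*((5*y)/p + 46/p) = -2*(5*y/p + 46/p) = -2*(46/p + 5*y/p) = -92/p - 10*y/p)
Q(14, 132) - 1*13264 = 2*(-46 - 5*14)/132 - 1*13264 = 2*(1/132)*(-46 - 70) - 13264 = 2*(1/132)*(-116) - 13264 = -58/33 - 13264 = -437770/33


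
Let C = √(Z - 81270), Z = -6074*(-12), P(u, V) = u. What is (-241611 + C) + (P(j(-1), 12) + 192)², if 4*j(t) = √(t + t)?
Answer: -1637977/8 + I*√8382 + 96*I*√2 ≈ -2.0475e+5 + 227.32*I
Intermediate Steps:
j(t) = √2*√t/4 (j(t) = √(t + t)/4 = √(2*t)/4 = (√2*√t)/4 = √2*√t/4)
Z = 72888
C = I*√8382 (C = √(72888 - 81270) = √(-8382) = I*√8382 ≈ 91.553*I)
(-241611 + C) + (P(j(-1), 12) + 192)² = (-241611 + I*√8382) + (√2*√(-1)/4 + 192)² = (-241611 + I*√8382) + (√2*I/4 + 192)² = (-241611 + I*√8382) + (I*√2/4 + 192)² = (-241611 + I*√8382) + (192 + I*√2/4)² = -241611 + (192 + I*√2/4)² + I*√8382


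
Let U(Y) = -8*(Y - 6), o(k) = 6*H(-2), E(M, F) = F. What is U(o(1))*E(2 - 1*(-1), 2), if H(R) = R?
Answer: 288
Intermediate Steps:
o(k) = -12 (o(k) = 6*(-2) = -12)
U(Y) = 48 - 8*Y (U(Y) = -8*(-6 + Y) = 48 - 8*Y)
U(o(1))*E(2 - 1*(-1), 2) = (48 - 8*(-12))*2 = (48 + 96)*2 = 144*2 = 288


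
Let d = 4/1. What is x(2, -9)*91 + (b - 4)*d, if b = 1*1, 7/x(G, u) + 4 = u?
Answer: -61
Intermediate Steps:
x(G, u) = 7/(-4 + u)
b = 1
d = 4 (d = 4*1 = 4)
x(2, -9)*91 + (b - 4)*d = (7/(-4 - 9))*91 + (1 - 4)*4 = (7/(-13))*91 - 3*4 = (7*(-1/13))*91 - 12 = -7/13*91 - 12 = -49 - 12 = -61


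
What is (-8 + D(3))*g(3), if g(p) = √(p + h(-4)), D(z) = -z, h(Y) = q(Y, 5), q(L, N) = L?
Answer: -11*I ≈ -11.0*I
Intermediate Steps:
h(Y) = Y
g(p) = √(-4 + p) (g(p) = √(p - 4) = √(-4 + p))
(-8 + D(3))*g(3) = (-8 - 1*3)*√(-4 + 3) = (-8 - 3)*√(-1) = -11*I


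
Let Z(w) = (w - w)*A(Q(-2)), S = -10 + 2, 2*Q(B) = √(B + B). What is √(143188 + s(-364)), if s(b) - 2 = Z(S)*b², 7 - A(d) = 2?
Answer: 3*√15910 ≈ 378.40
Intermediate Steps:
Q(B) = √2*√B/2 (Q(B) = √(B + B)/2 = √(2*B)/2 = (√2*√B)/2 = √2*√B/2)
A(d) = 5 (A(d) = 7 - 1*2 = 7 - 2 = 5)
S = -8
Z(w) = 0 (Z(w) = (w - w)*5 = 0*5 = 0)
s(b) = 2 (s(b) = 2 + 0*b² = 2 + 0 = 2)
√(143188 + s(-364)) = √(143188 + 2) = √143190 = 3*√15910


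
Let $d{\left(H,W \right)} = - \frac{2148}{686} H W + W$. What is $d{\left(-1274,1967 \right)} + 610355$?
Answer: $8458966$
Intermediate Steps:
$d{\left(H,W \right)} = W - \frac{1074 H W}{343}$ ($d{\left(H,W \right)} = \left(-2148\right) \frac{1}{686} H W + W = - \frac{1074 H}{343} W + W = - \frac{1074 H W}{343} + W = W - \frac{1074 H W}{343}$)
$d{\left(-1274,1967 \right)} + 610355 = \frac{1}{343} \cdot 1967 \left(343 - -1368276\right) + 610355 = \frac{1}{343} \cdot 1967 \left(343 + 1368276\right) + 610355 = \frac{1}{343} \cdot 1967 \cdot 1368619 + 610355 = 7848611 + 610355 = 8458966$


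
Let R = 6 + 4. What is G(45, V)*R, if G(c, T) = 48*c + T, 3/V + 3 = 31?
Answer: 302415/14 ≈ 21601.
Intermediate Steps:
V = 3/28 (V = 3/(-3 + 31) = 3/28 ≈ 0.10714)
G(c, T) = T + 48*c
R = 10
G(45, V)*R = (3/28 + 48*45)*10 = (3/28 + 2160)*10 = (60483/28)*10 = 302415/14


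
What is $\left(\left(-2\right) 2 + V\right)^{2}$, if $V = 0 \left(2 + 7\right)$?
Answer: $16$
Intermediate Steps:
$V = 0$ ($V = 0 \cdot 9 = 0$)
$\left(\left(-2\right) 2 + V\right)^{2} = \left(\left(-2\right) 2 + 0\right)^{2} = \left(-4 + 0\right)^{2} = \left(-4\right)^{2} = 16$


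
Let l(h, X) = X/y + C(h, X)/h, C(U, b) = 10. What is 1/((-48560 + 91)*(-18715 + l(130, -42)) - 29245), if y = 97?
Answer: 1261/1143834624071 ≈ 1.1024e-9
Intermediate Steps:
l(h, X) = 10/h + X/97 (l(h, X) = X/97 + 10/h = 10/h + X/97)
1/((-48560 + 91)*(-18715 + l(130, -42)) - 29245) = 1/((-48560 + 91)*(-18715 + (10/130 + (1/97)*(-42))) - 29245) = 1/(-48469*(-18715 + (10*(1/130) - 42/97)) - 29245) = 1/(-48469*(-18715 + (1/13 - 42/97)) - 29245) = 1/(-48469*(-18715 - 449/1261) - 29245) = 1/(-48469*(-23600064/1261) - 29245) = 1/(1143871502016/1261 - 29245) = 1/(1143834624071/1261) = 1261/1143834624071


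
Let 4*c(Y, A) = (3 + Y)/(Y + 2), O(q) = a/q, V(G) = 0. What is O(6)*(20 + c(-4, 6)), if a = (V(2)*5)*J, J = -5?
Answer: 0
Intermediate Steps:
a = 0 (a = (0*5)*(-5) = 0*(-5) = 0)
O(q) = 0 (O(q) = 0/q = 0)
c(Y, A) = (3 + Y)/(4*(2 + Y)) (c(Y, A) = ((3 + Y)/(Y + 2))/4 = ((3 + Y)/(2 + Y))/4 = (3 + Y)/(4*(2 + Y)))
O(6)*(20 + c(-4, 6)) = 0*(20 + (3 - 4)/(4*(2 - 4))) = 0*(20 + (¼)*(-1)/(-2)) = 0*(20 + (¼)*(-½)*(-1)) = 0*(20 + ⅛) = 0*(161/8) = 0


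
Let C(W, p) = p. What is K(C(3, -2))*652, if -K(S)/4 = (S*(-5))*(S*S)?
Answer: -104320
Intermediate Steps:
K(S) = 20*S³ (K(S) = -4*S*(-5)*S*S = -4*(-5*S)*S² = -(-20)*S³ = 20*S³)
K(C(3, -2))*652 = (20*(-2)³)*652 = (20*(-8))*652 = -160*652 = -104320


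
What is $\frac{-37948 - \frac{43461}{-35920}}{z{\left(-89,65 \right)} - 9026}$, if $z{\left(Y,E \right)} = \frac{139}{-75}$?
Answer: $\frac{20445730485}{4864207376} \approx 4.2033$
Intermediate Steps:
$z{\left(Y,E \right)} = - \frac{139}{75}$ ($z{\left(Y,E \right)} = 139 \left(- \frac{1}{75}\right) = - \frac{139}{75}$)
$\frac{-37948 - \frac{43461}{-35920}}{z{\left(-89,65 \right)} - 9026} = \frac{-37948 - \frac{43461}{-35920}}{- \frac{139}{75} - 9026} = \frac{-37948 - - \frac{43461}{35920}}{- \frac{677089}{75}} = \left(-37948 + \frac{43461}{35920}\right) \left(- \frac{75}{677089}\right) = \left(- \frac{1363048699}{35920}\right) \left(- \frac{75}{677089}\right) = \frac{20445730485}{4864207376}$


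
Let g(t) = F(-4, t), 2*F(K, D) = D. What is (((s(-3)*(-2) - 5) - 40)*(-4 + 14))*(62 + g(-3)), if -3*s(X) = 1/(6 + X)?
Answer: -243815/9 ≈ -27091.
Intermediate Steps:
s(X) = -1/(3*(6 + X))
F(K, D) = D/2
g(t) = t/2
(((s(-3)*(-2) - 5) - 40)*(-4 + 14))*(62 + g(-3)) = (((-1/(18 + 3*(-3))*(-2) - 5) - 40)*(-4 + 14))*(62 + (½)*(-3)) = (((-1/(18 - 9)*(-2) - 5) - 40)*10)*(62 - 3/2) = (((-1/9*(-2) - 5) - 40)*10)*(121/2) = (((-1*⅑*(-2) - 5) - 40)*10)*(121/2) = (((-⅑*(-2) - 5) - 40)*10)*(121/2) = (((2/9 - 5) - 40)*10)*(121/2) = ((-43/9 - 40)*10)*(121/2) = -403/9*10*(121/2) = -4030/9*121/2 = -243815/9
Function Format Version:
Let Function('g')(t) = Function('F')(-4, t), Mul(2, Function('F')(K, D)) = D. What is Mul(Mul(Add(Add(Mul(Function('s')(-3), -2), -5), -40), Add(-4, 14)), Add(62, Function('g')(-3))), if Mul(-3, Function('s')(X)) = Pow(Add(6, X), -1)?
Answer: Rational(-243815, 9) ≈ -27091.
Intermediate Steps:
Function('s')(X) = Mul(Rational(-1, 3), Pow(Add(6, X), -1))
Function('F')(K, D) = Mul(Rational(1, 2), D)
Function('g')(t) = Mul(Rational(1, 2), t)
Mul(Mul(Add(Add(Mul(Function('s')(-3), -2), -5), -40), Add(-4, 14)), Add(62, Function('g')(-3))) = Mul(Mul(Add(Add(Mul(Mul(-1, Pow(Add(18, Mul(3, -3)), -1)), -2), -5), -40), Add(-4, 14)), Add(62, Mul(Rational(1, 2), -3))) = Mul(Mul(Add(Add(Mul(Mul(-1, Pow(Add(18, -9), -1)), -2), -5), -40), 10), Add(62, Rational(-3, 2))) = Mul(Mul(Add(Add(Mul(Mul(-1, Pow(9, -1)), -2), -5), -40), 10), Rational(121, 2)) = Mul(Mul(Add(Add(Mul(Mul(-1, Rational(1, 9)), -2), -5), -40), 10), Rational(121, 2)) = Mul(Mul(Add(Add(Mul(Rational(-1, 9), -2), -5), -40), 10), Rational(121, 2)) = Mul(Mul(Add(Add(Rational(2, 9), -5), -40), 10), Rational(121, 2)) = Mul(Mul(Add(Rational(-43, 9), -40), 10), Rational(121, 2)) = Mul(Mul(Rational(-403, 9), 10), Rational(121, 2)) = Mul(Rational(-4030, 9), Rational(121, 2)) = Rational(-243815, 9)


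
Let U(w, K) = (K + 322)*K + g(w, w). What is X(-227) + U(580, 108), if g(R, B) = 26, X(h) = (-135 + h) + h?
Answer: 45877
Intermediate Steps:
X(h) = -135 + 2*h
U(w, K) = 26 + K*(322 + K) (U(w, K) = (K + 322)*K + 26 = (322 + K)*K + 26 = K*(322 + K) + 26 = 26 + K*(322 + K))
X(-227) + U(580, 108) = (-135 + 2*(-227)) + (26 + 108**2 + 322*108) = (-135 - 454) + (26 + 11664 + 34776) = -589 + 46466 = 45877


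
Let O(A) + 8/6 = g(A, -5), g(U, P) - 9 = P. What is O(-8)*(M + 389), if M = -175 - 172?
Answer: 112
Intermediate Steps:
g(U, P) = 9 + P
O(A) = 8/3 (O(A) = -4/3 + (9 - 5) = -4/3 + 4 = 8/3)
M = -347
O(-8)*(M + 389) = 8*(-347 + 389)/3 = (8/3)*42 = 112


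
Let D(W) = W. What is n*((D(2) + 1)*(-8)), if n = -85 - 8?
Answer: 2232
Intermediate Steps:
n = -93
n*((D(2) + 1)*(-8)) = -93*(2 + 1)*(-8) = -279*(-8) = -93*(-24) = 2232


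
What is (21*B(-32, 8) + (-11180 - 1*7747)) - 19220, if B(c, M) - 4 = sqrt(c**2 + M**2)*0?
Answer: -38063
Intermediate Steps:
B(c, M) = 4 (B(c, M) = 4 + sqrt(c**2 + M**2)*0 = 4 + sqrt(M**2 + c**2)*0 = 4 + 0 = 4)
(21*B(-32, 8) + (-11180 - 1*7747)) - 19220 = (21*4 + (-11180 - 1*7747)) - 19220 = (84 + (-11180 - 7747)) - 19220 = (84 - 18927) - 19220 = -18843 - 19220 = -38063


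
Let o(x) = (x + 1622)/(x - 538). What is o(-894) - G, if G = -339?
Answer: 60590/179 ≈ 338.49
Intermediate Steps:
o(x) = (1622 + x)/(-538 + x)
o(-894) - G = (1622 - 894)/(-538 - 894) - 1*(-339) = 728/(-1432) + 339 = -1/1432*728 + 339 = -91/179 + 339 = 60590/179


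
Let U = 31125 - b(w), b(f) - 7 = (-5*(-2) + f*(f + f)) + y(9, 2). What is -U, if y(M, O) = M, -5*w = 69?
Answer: -767953/25 ≈ -30718.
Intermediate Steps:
w = -69/5 (w = -⅕*69 = -69/5 ≈ -13.800)
b(f) = 26 + 2*f² (b(f) = 7 + ((-5*(-2) + f*(f + f)) + 9) = 7 + ((10 + f*(2*f)) + 9) = 7 + ((10 + 2*f²) + 9) = 7 + (19 + 2*f²) = 26 + 2*f²)
U = 767953/25 (U = 31125 - (26 + 2*(-69/5)²) = 31125 - (26 + 2*(4761/25)) = 31125 - (26 + 9522/25) = 31125 - 1*10172/25 = 31125 - 10172/25 = 767953/25 ≈ 30718.)
-U = -1*767953/25 = -767953/25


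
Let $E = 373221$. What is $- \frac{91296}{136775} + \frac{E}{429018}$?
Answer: $\frac{3959891649}{19559645650} \approx 0.20245$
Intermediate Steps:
$- \frac{91296}{136775} + \frac{E}{429018} = - \frac{91296}{136775} + \frac{373221}{429018} = \left(-91296\right) \frac{1}{136775} + 373221 \cdot \frac{1}{429018} = - \frac{91296}{136775} + \frac{124407}{143006} = \frac{3959891649}{19559645650}$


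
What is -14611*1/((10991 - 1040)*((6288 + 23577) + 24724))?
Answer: -14611/543215139 ≈ -2.6897e-5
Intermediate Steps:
-14611*1/((10991 - 1040)*((6288 + 23577) + 24724)) = -14611*1/(9951*(29865 + 24724)) = -14611/(9951*54589) = -14611/543215139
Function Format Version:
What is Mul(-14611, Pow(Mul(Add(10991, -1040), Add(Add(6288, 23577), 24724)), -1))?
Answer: Rational(-14611, 543215139) ≈ -2.6897e-5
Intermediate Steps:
Mul(-14611, Pow(Mul(Add(10991, -1040), Add(Add(6288, 23577), 24724)), -1)) = Mul(-14611, Pow(Mul(9951, Add(29865, 24724)), -1)) = Mul(-14611, Pow(Mul(9951, 54589), -1)) = Mul(-14611, Pow(543215139, -1)) = Mul(-14611, Rational(1, 543215139)) = Rational(-14611, 543215139)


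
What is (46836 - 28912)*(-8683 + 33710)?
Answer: 448583948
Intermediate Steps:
(46836 - 28912)*(-8683 + 33710) = 17924*25027 = 448583948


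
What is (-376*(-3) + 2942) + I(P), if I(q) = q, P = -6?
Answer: 4064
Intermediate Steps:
(-376*(-3) + 2942) + I(P) = (-376*(-3) + 2942) - 6 = (1128 + 2942) - 6 = 4070 - 6 = 4064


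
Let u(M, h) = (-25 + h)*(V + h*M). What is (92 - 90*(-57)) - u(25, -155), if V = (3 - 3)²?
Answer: -692278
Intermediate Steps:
V = 0 (V = 0² = 0)
u(M, h) = M*h*(-25 + h) (u(M, h) = (-25 + h)*(0 + h*M) = (-25 + h)*(0 + M*h) = (-25 + h)*(M*h) = M*h*(-25 + h))
(92 - 90*(-57)) - u(25, -155) = (92 - 90*(-57)) - 25*(-155)*(-25 - 155) = (92 + 5130) - 25*(-155)*(-180) = 5222 - 1*697500 = 5222 - 697500 = -692278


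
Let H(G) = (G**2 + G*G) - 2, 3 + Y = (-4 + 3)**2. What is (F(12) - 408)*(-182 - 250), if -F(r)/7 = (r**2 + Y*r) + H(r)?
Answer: 1404000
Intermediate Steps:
Y = -2 (Y = -3 + (-4 + 3)**2 = -3 + (-1)**2 = -3 + 1 = -2)
H(G) = -2 + 2*G**2 (H(G) = (G**2 + G**2) - 2 = 2*G**2 - 2 = -2 + 2*G**2)
F(r) = 14 - 21*r**2 + 14*r (F(r) = -7*((r**2 - 2*r) + (-2 + 2*r**2)) = -7*(-2 - 2*r + 3*r**2) = 14 - 21*r**2 + 14*r)
(F(12) - 408)*(-182 - 250) = ((14 - 21*12**2 + 14*12) - 408)*(-182 - 250) = ((14 - 21*144 + 168) - 408)*(-432) = ((14 - 3024 + 168) - 408)*(-432) = (-2842 - 408)*(-432) = -3250*(-432) = 1404000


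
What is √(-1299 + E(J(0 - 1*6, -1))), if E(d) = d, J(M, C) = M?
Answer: 3*I*√145 ≈ 36.125*I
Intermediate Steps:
√(-1299 + E(J(0 - 1*6, -1))) = √(-1299 + (0 - 1*6)) = √(-1299 + (0 - 6)) = √(-1299 - 6) = √(-1305) = 3*I*√145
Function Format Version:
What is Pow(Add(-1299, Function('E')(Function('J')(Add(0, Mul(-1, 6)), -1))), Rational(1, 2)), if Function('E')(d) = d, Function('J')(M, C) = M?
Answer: Mul(3, I, Pow(145, Rational(1, 2))) ≈ Mul(36.125, I)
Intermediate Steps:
Pow(Add(-1299, Function('E')(Function('J')(Add(0, Mul(-1, 6)), -1))), Rational(1, 2)) = Pow(Add(-1299, Add(0, Mul(-1, 6))), Rational(1, 2)) = Pow(Add(-1299, Add(0, -6)), Rational(1, 2)) = Pow(Add(-1299, -6), Rational(1, 2)) = Pow(-1305, Rational(1, 2)) = Mul(3, I, Pow(145, Rational(1, 2)))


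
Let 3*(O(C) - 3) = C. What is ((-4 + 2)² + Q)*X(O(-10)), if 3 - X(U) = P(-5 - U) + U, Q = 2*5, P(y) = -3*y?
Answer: -448/3 ≈ -149.33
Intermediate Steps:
O(C) = 3 + C/3
Q = 10
X(U) = -12 - 4*U (X(U) = 3 - (-3*(-5 - U) + U) = 3 - ((15 + 3*U) + U) = 3 - (15 + 4*U) = 3 + (-15 - 4*U) = -12 - 4*U)
((-4 + 2)² + Q)*X(O(-10)) = ((-4 + 2)² + 10)*(-12 - 4*(3 + (⅓)*(-10))) = ((-2)² + 10)*(-12 - 4*(3 - 10/3)) = (4 + 10)*(-12 - 4*(-⅓)) = 14*(-12 + 4/3) = 14*(-32/3) = -448/3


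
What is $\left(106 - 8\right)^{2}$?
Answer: $9604$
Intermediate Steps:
$\left(106 - 8\right)^{2} = 98^{2} = 9604$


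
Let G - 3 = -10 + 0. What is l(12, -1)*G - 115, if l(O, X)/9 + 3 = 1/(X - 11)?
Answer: 317/4 ≈ 79.250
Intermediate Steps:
G = -7 (G = 3 + (-10 + 0) = 3 - 10 = -7)
l(O, X) = -27 + 9/(-11 + X) (l(O, X) = -27 + 9/(X - 11) = -27 + 9/(-11 + X))
l(12, -1)*G - 115 = (9*(34 - 3*(-1))/(-11 - 1))*(-7) - 115 = (9*(34 + 3)/(-12))*(-7) - 115 = (9*(-1/12)*37)*(-7) - 115 = -111/4*(-7) - 115 = 777/4 - 115 = 317/4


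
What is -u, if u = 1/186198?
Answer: -1/186198 ≈ -5.3706e-6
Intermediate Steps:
u = 1/186198 ≈ 5.3706e-6
-u = -1*1/186198 = -1/186198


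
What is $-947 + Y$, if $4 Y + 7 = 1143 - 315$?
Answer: $- \frac{2967}{4} \approx -741.75$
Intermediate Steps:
$Y = \frac{821}{4}$ ($Y = - \frac{7}{4} + \frac{1143 - 315}{4} = - \frac{7}{4} + \frac{1}{4} \cdot 828 = - \frac{7}{4} + 207 = \frac{821}{4} \approx 205.25$)
$-947 + Y = -947 + \frac{821}{4} = - \frac{2967}{4}$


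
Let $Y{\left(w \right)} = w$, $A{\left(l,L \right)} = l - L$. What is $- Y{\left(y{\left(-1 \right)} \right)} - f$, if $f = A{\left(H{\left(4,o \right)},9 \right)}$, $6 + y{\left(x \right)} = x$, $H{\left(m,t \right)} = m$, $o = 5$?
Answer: $12$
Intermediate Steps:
$y{\left(x \right)} = -6 + x$
$f = -5$ ($f = 4 - 9 = -5$)
$- Y{\left(y{\left(-1 \right)} \right)} - f = - (-6 - 1) - -5 = \left(-1\right) \left(-7\right) + 5 = 7 + 5 = 12$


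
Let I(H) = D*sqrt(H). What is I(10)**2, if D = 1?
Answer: 10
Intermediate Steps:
I(H) = sqrt(H) (I(H) = 1*sqrt(H) = sqrt(H))
I(10)**2 = (sqrt(10))**2 = 10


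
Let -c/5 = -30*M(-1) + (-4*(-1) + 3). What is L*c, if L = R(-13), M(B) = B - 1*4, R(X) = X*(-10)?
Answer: -102050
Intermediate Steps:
R(X) = -10*X
M(B) = -4 + B (M(B) = B - 4 = -4 + B)
L = 130 (L = -10*(-13) = 130)
c = -785 (c = -5*(-30*(-4 - 1) + (-4*(-1) + 3)) = -5*(-30*(-5) + (4 + 3)) = -5*(150 + 7) = -5*157 = -785)
L*c = 130*(-785) = -102050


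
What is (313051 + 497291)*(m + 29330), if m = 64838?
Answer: 76308285456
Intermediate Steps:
(313051 + 497291)*(m + 29330) = (313051 + 497291)*(64838 + 29330) = 810342*94168 = 76308285456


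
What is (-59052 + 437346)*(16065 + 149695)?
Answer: 62706013440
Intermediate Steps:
(-59052 + 437346)*(16065 + 149695) = 378294*165760 = 62706013440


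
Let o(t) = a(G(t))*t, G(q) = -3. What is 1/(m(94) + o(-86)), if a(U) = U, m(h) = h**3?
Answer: 1/830842 ≈ 1.2036e-6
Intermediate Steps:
o(t) = -3*t
1/(m(94) + o(-86)) = 1/(94**3 - 3*(-86)) = 1/(830584 + 258) = 1/830842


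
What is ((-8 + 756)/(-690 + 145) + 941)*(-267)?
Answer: -136729899/545 ≈ -2.5088e+5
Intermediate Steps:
((-8 + 756)/(-690 + 145) + 941)*(-267) = (748/(-545) + 941)*(-267) = (748*(-1/545) + 941)*(-267) = (-748/545 + 941)*(-267) = (512097/545)*(-267) = -136729899/545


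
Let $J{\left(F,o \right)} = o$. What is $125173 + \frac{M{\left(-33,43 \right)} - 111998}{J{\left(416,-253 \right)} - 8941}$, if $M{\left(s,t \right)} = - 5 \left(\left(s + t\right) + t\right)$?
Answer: $\frac{1150952825}{9194} \approx 1.2519 \cdot 10^{5}$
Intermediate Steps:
$M{\left(s,t \right)} = - 10 t - 5 s$ ($M{\left(s,t \right)} = - 5 \left(s + 2 t\right) = - 10 t - 5 s$)
$125173 + \frac{M{\left(-33,43 \right)} - 111998}{J{\left(416,-253 \right)} - 8941} = 125173 + \frac{\left(\left(-10\right) 43 - -165\right) - 111998}{-253 - 8941} = 125173 + \frac{\left(-430 + 165\right) - 111998}{-9194} = 125173 + \left(-265 - 111998\right) \left(- \frac{1}{9194}\right) = 125173 - - \frac{112263}{9194} = 125173 + \frac{112263}{9194} = \frac{1150952825}{9194}$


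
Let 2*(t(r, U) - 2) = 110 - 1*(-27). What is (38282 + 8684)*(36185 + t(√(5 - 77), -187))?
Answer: 1702775813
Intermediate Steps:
t(r, U) = 141/2 (t(r, U) = 2 + (110 - 1*(-27))/2 = 2 + (110 + 27)/2 = 2 + (½)*137 = 2 + 137/2 = 141/2)
(38282 + 8684)*(36185 + t(√(5 - 77), -187)) = (38282 + 8684)*(36185 + 141/2) = 46966*(72511/2) = 1702775813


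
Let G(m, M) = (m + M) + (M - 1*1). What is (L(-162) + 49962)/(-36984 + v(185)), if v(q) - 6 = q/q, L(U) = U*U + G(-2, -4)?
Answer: -76195/36977 ≈ -2.0606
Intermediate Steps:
G(m, M) = -1 + m + 2*M (G(m, M) = (M + m) + (M - 1) = (M + m) + (-1 + M) = -1 + m + 2*M)
L(U) = -11 + U**2 (L(U) = U*U + (-1 - 2 + 2*(-4)) = U**2 + (-1 - 2 - 8) = U**2 - 11 = -11 + U**2)
v(q) = 7 (v(q) = 6 + q/q = 6 + 1 = 7)
(L(-162) + 49962)/(-36984 + v(185)) = ((-11 + (-162)**2) + 49962)/(-36984 + 7) = ((-11 + 26244) + 49962)/(-36977) = (26233 + 49962)*(-1/36977) = 76195*(-1/36977) = -76195/36977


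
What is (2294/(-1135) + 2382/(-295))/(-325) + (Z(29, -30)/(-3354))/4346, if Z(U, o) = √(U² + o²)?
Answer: 135212/4352725 - √1741/14576484 ≈ 0.031061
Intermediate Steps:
(2294/(-1135) + 2382/(-295))/(-325) + (Z(29, -30)/(-3354))/4346 = (2294/(-1135) + 2382/(-295))/(-325) + (√(29² + (-30)²)/(-3354))/4346 = (2294*(-1/1135) + 2382*(-1/295))*(-1/325) + (√(841 + 900)*(-1/3354))*(1/4346) = (-2294/1135 - 2382/295)*(-1/325) + (√1741*(-1/3354))*(1/4346) = -135212/13393*(-1/325) - √1741/3354*(1/4346) = 135212/4352725 - √1741/14576484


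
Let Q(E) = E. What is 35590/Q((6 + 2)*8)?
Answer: 17795/32 ≈ 556.09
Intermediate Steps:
35590/Q((6 + 2)*8) = 35590/(((6 + 2)*8)) = 35590/((8*8)) = 35590/64 = 35590*(1/64) = 17795/32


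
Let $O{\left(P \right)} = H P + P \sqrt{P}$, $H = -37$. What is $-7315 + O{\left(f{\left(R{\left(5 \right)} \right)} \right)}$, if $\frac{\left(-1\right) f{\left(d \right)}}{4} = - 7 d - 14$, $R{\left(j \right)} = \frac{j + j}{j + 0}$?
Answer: $-11459 + 448 \sqrt{7} \approx -10274.0$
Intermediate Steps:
$R{\left(j \right)} = 2$ ($R{\left(j \right)} = \frac{2 j}{j} = 2$)
$f{\left(d \right)} = 56 + 28 d$ ($f{\left(d \right)} = - 4 \left(- 7 d - 14\right) = - 4 \left(-14 - 7 d\right) = 56 + 28 d$)
$O{\left(P \right)} = P^{\frac{3}{2}} - 37 P$ ($O{\left(P \right)} = - 37 P + P \sqrt{P} = - 37 P + P^{\frac{3}{2}} = P^{\frac{3}{2}} - 37 P$)
$-7315 + O{\left(f{\left(R{\left(5 \right)} \right)} \right)} = -7315 - \left(- \left(56 + 28 \cdot 2\right)^{\frac{3}{2}} + 37 \left(56 + 28 \cdot 2\right)\right) = -7315 - \left(- \left(56 + 56\right)^{\frac{3}{2}} + 37 \left(56 + 56\right)\right) = -7315 + \left(112^{\frac{3}{2}} - 4144\right) = -7315 - \left(4144 - 448 \sqrt{7}\right) = -11459 + 448 \sqrt{7}$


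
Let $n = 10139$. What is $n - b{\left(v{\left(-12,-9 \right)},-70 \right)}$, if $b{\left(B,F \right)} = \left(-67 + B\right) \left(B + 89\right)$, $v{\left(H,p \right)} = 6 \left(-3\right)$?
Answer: $16174$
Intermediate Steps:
$v{\left(H,p \right)} = -18$
$b{\left(B,F \right)} = \left(-67 + B\right) \left(89 + B\right)$
$n - b{\left(v{\left(-12,-9 \right)},-70 \right)} = 10139 - \left(-5963 + \left(-18\right)^{2} + 22 \left(-18\right)\right) = 10139 - \left(-5963 + 324 - 396\right) = 10139 - -6035 = 10139 + 6035 = 16174$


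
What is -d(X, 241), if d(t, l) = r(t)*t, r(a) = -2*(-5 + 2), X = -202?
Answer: 1212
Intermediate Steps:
r(a) = 6 (r(a) = -2*(-3) = 6)
d(t, l) = 6*t
-d(X, 241) = -6*(-202) = -1*(-1212) = 1212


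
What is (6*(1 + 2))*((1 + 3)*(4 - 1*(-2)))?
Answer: 432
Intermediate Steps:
(6*(1 + 2))*((1 + 3)*(4 - 1*(-2))) = (6*3)*(4*(4 + 2)) = 18*(4*6) = 18*24 = 432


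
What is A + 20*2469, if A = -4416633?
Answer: -4367253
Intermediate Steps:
A + 20*2469 = -4416633 + 20*2469 = -4416633 + 49380 = -4367253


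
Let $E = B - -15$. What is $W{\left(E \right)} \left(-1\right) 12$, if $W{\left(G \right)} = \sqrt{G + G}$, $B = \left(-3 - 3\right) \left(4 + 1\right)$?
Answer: $- 12 i \sqrt{30} \approx - 65.727 i$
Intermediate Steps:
$B = -30$ ($B = \left(-6\right) 5 = -30$)
$E = -15$ ($E = -30 - -15 = -30 + 15 = -15$)
$W{\left(G \right)} = \sqrt{2} \sqrt{G}$ ($W{\left(G \right)} = \sqrt{2 G} = \sqrt{2} \sqrt{G}$)
$W{\left(E \right)} \left(-1\right) 12 = \sqrt{2} \sqrt{-15} \left(-1\right) 12 = \sqrt{2} i \sqrt{15} \left(-1\right) 12 = i \sqrt{30} \left(-1\right) 12 = - i \sqrt{30} \cdot 12 = - 12 i \sqrt{30}$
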